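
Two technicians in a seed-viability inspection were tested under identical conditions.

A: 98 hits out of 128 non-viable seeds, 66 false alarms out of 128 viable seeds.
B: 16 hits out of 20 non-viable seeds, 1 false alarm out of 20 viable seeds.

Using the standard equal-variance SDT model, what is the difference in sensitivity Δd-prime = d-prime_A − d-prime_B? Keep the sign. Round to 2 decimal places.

Δd-prime = -1.80

A: z(0.7656) = 0.724, z(0.5156) = 0.039, d' = 0.685
B: z(0.8000) = 0.842, z(0.0500) = -1.645, d' = 2.487
Δd' = d'_A − d'_B = 0.685 − 2.487 = -1.802
B has the higher sensitivity.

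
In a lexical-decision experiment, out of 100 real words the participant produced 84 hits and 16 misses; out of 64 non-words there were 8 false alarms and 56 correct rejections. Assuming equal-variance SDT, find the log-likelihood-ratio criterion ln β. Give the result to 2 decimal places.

ln β = 0.17

H = 84/100 = 0.8400
FA = 8/64 = 0.1250
Φ⁻¹(H) = Φ⁻¹(0.8400) = 0.994
Φ⁻¹(FA) = Φ⁻¹(0.1250) = -1.150
ln β = −½·[z(H)² − z(FA)²] = −0.5 × (0.988 − 1.323) = 0.1675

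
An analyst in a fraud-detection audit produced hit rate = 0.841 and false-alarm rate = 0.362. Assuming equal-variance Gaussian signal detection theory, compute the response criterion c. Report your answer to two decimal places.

Φ⁻¹(0.841) = 0.9986, Φ⁻¹(0.362) = -0.3531
c = −½·[z(H) + z(FA)] = −0.5 × (0.9986 + (-0.3531)) = -0.32275
c < 0: the analyst has a liberal response bias.

c = -0.32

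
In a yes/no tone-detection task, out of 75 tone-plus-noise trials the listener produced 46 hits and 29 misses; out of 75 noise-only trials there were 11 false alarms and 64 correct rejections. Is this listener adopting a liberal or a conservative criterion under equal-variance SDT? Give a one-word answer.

z(H) = 0.288, z(FA) = -1.051
c = −½·(z(H) + z(FA)) = 0.3815
c > 0 → conservative criterion (biased toward responding “no”).

conservative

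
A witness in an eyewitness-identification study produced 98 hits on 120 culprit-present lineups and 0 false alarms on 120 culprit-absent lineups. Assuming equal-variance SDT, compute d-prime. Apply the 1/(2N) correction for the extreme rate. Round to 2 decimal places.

d-prime = 3.54

The false-alarm rate is 0/120 = 0, so apply the 1/(2N) correction: FA → 1/(2·120) = 0.00417.
z(H) = z(0.81667) = 0.903
z(FA) = z(0.00417) = -2.638
d' = 0.903 − (-2.638) = 3.541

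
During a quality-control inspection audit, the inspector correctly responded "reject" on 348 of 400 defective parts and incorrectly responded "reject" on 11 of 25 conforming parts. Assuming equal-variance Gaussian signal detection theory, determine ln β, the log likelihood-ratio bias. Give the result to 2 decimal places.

ln β = -0.62

H = 348/400 = 0.8700
FA = 11/25 = 0.4400
Φ⁻¹(H) = 1.126
Φ⁻¹(FA) = -0.151
ln β = −½·[z(H)² − z(FA)²] = −0.5 × (1.268 − 0.023) = -0.6225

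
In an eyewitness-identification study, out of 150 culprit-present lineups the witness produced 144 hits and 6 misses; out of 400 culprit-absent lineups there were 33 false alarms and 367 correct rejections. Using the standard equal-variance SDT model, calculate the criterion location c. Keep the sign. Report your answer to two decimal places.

H = 144/150 = 0.9600
FA = 33/400 = 0.0825
z(0.9600) = 1.751, z(0.0825) = -1.388
c = −½·[z(H) + z(FA)] = −0.5 × (1.751 + (-1.388)) = -0.1815
c < 0: the witness has a liberal response bias.

c = -0.18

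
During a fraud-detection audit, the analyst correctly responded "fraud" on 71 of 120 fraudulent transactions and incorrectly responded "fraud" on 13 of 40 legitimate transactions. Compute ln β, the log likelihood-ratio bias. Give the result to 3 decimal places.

ln β = 0.076

H = 71/120 = 0.5917
FA = 13/40 = 0.3250
z(H) = z(0.5917) = 0.2319
z(FA) = z(0.3250) = -0.4538
ln β = −½·[z(H)² − z(FA)²] = −0.5 × (0.0538 − 0.2059) = 0.07605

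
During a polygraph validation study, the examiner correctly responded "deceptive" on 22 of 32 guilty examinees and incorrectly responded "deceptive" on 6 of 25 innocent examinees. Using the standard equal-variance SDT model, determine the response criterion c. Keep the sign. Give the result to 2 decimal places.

c = 0.11

H = 22/32 = 0.6875
FA = 6/25 = 0.2400
z(H) = z(0.6875) = 0.4888
z(FA) = z(0.2400) = -0.7063
c = −½·[z(H) + z(FA)] = −0.5 × (0.4888 + (-0.7063)) = 0.10875
c > 0: the examiner has a conservative response bias.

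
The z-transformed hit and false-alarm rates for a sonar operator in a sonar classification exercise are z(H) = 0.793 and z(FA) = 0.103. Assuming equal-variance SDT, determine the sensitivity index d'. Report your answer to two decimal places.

d' = z(H) − z(FA) = 0.793 − 0.103 = 0.690

d' = 0.69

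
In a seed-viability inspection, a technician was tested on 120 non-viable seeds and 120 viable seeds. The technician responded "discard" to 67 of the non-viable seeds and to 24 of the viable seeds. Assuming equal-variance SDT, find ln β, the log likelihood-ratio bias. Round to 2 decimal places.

H = 67/120 = 0.5583
FA = 24/120 = 0.2000
z(H) = z(0.5583) = 0.147
z(FA) = z(0.2000) = -0.842
ln β = −½·[z(H)² − z(FA)²] = −0.5 × (0.022 − 0.709) = 0.3435

ln β = 0.34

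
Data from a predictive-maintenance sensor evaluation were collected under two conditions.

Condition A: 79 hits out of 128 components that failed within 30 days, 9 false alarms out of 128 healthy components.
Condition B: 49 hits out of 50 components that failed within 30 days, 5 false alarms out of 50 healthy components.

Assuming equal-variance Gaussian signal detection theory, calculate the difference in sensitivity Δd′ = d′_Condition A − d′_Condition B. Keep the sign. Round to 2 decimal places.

Δd′ = -1.56

Condition A: z(0.6172) = 0.298, z(0.0703) = -1.474, d' = 1.772
Condition B: z(0.9800) = 2.054, z(0.1000) = -1.282, d' = 3.336
Δd' = d'_Condition A − d'_Condition B = 1.772 − 3.336 = -1.564
Condition B has the higher sensitivity.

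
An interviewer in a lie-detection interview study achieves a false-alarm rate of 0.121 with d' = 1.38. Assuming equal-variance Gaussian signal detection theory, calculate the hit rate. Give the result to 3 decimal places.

z(false-alarm rate) = z(0.121) = -1.1700
z(H) = z(FA) + d' = -1.1700 + 1.38 = 0.2100
hit rate = Φ(0.2100) = 0.5832

hit rate = 0.583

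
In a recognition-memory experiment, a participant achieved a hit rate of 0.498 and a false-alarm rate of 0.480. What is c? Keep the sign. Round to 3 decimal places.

z(H) = -0.0050
z(FA) = -0.0502
c = −½·[z(H) + z(FA)] = −0.5 × (-0.0050 + (-0.0502)) = 0.0276

c = 0.028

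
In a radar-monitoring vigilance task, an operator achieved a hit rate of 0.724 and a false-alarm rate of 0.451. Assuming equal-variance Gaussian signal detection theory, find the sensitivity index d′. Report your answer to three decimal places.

Φ⁻¹(H) = Φ⁻¹(0.724) = 0.5948
Φ⁻¹(FA) = Φ⁻¹(0.451) = -0.1231
d' = z(H) − z(FA) = 0.5948 − (-0.1231) = 0.7179

d′ = 0.718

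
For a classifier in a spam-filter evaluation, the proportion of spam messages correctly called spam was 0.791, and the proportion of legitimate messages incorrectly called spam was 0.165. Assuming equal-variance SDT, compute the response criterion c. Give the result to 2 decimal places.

c = 0.08

z(H) = z(0.791) = 0.8099
z(FA) = z(0.165) = -0.9741
c = −½·[z(H) + z(FA)] = −0.5 × (0.8099 + (-0.9741)) = 0.0821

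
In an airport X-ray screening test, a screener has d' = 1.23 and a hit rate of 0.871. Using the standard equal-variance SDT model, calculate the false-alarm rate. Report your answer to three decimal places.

z(hit rate) = z(0.871) = 1.1311
z(FA) = z(H) − d' = 1.1311 − 1.23 = -0.0989
false-alarm rate = Φ(-0.0989) = 0.4606

false-alarm rate = 0.461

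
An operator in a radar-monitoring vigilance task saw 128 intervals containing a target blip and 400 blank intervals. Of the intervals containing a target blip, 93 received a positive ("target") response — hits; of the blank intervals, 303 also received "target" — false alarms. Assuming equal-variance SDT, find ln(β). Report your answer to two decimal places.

H = 93/128 = 0.7266
FA = 303/400 = 0.7575
z(0.7266) = 0.603, z(0.7575) = 0.698
ln β = −½·[z(H)² − z(FA)²] = −0.5 × (0.364 − 0.487) = 0.0615

ln β = 0.06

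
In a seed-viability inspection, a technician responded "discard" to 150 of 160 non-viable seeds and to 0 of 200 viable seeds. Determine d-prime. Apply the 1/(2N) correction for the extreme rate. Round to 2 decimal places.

The false-alarm rate is 0/200 = 0, so apply the 1/(2N) correction: FA → 1/(2·200) = 0.00250.
z(H) = z(0.93750) = 1.534
z(FA) = z(0.00250) = -2.807
d' = 1.534 − (-2.807) = 4.341

d-prime = 4.34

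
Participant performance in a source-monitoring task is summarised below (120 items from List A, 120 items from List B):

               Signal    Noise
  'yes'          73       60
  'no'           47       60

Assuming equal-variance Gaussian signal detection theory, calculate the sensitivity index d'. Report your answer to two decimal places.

d' = 0.27

H = 73/120 = 0.6083
FA = 60/120 = 0.5000
z(H) = z(0.6083) = 0.2749
z(FA) = z(0.5000) = 0.0000
d' = z(H) − z(FA) = 0.2749 − 0.0000 = 0.2749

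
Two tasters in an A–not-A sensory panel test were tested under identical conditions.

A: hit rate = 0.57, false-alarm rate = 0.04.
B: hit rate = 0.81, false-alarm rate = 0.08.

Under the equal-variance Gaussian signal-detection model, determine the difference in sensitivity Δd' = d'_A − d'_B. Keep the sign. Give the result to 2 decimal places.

A: z(0.57) = 0.176, z(0.04) = -1.751, d' = 1.927
B: z(0.81) = 0.878, z(0.08) = -1.405, d' = 2.283
Δd' = d'_A − d'_B = 1.927 − 2.283 = -0.356
B has the higher sensitivity.

Δd' = -0.36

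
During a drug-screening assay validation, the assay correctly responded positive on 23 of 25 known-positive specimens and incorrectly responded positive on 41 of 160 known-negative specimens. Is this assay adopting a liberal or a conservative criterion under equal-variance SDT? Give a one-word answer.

liberal

z(H) = 1.405, z(FA) = -0.655
c = −½·(z(H) + z(FA)) = -0.375
c < 0 → liberal criterion (biased toward responding “yes”).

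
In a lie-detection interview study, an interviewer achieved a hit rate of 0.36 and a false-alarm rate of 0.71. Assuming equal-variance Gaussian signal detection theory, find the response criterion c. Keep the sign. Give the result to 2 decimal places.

c = -0.10

z(0.36) = -0.358, z(0.71) = 0.553
c = −½·[z(H) + z(FA)] = −0.5 × (-0.358 + 0.553) = -0.0975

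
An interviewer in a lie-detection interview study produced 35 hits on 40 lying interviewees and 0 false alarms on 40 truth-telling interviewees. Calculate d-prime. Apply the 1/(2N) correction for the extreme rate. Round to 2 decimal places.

d-prime = 3.39

The false-alarm rate is 0/40 = 0, so apply the 1/(2N) correction: FA → 1/(2·40) = 0.01250.
z(H) = z(0.87500) = 1.150
z(FA) = z(0.01250) = -2.241
d' = 1.150 − (-2.241) = 3.391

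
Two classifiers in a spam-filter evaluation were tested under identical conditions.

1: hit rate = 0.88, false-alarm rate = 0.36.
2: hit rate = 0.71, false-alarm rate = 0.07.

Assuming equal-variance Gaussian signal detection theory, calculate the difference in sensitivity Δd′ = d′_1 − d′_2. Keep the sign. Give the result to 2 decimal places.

1: z(0.88) = 1.175, z(0.36) = -0.358, d' = 1.533
2: z(0.71) = 0.553, z(0.07) = -1.476, d' = 2.029
Δd' = d'_1 − d'_2 = 1.533 − 2.029 = -0.496
2 has the higher sensitivity.

Δd′ = -0.50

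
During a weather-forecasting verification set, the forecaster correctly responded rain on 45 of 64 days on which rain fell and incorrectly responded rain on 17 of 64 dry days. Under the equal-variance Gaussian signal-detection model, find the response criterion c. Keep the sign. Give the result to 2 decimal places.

c = 0.05

H = 45/64 = 0.7031
FA = 17/64 = 0.2656
Φ⁻¹(H) = Φ⁻¹(0.7031) = 0.5333
Φ⁻¹(FA) = Φ⁻¹(0.2656) = -0.6262
c = −½·[z(H) + z(FA)] = −0.5 × (0.5333 + (-0.6262)) = 0.04645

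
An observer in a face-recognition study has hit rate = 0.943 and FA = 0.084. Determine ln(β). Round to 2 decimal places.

z(H) = 1.580
z(FA) = -1.379
ln β = −½·[z(H)² − z(FA)²] = −0.5 × (2.496 − 1.902) = -0.297

ln β = -0.30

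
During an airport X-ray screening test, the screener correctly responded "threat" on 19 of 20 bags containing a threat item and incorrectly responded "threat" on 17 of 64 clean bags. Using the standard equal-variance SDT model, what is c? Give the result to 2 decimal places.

H = 19/20 = 0.9500
FA = 17/64 = 0.2656
z(H) = 1.6449
z(FA) = -0.6262
c = −½·[z(H) + z(FA)] = −0.5 × (1.6449 + (-0.6262)) = -0.50935
c < 0: the screener has a liberal response bias.

c = -0.51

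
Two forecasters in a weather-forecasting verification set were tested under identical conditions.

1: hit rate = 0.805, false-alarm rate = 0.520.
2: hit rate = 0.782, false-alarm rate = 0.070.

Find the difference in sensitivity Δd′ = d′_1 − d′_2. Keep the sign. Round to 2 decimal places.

Δd′ = -1.45

1: z(0.805) = 0.860, z(0.520) = 0.050, d' = 0.810
2: z(0.782) = 0.779, z(0.070) = -1.476, d' = 2.255
Δd' = d'_1 − d'_2 = 0.810 − 2.255 = -1.445
2 has the higher sensitivity.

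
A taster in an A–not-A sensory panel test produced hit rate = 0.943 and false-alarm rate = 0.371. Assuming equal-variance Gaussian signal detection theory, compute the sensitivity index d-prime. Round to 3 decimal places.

z(0.943) = 1.5805, z(0.371) = -0.3292
d' = z(H) − z(FA) = 1.5805 − (-0.3292) = 1.9097

d-prime = 1.910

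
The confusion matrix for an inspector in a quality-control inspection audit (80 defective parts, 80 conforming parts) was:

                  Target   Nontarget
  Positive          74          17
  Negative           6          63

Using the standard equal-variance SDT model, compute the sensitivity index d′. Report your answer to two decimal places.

d′ = 2.24

H = 74/80 = 0.9250
FA = 17/80 = 0.2125
Φ⁻¹(H) = 1.440
Φ⁻¹(FA) = -0.798
d' = z(H) − z(FA) = 1.440 − (-0.798) = 2.238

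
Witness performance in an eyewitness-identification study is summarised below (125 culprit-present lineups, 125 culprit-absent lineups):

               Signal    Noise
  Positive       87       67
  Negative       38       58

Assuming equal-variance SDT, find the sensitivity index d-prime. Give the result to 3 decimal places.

H = 87/125 = 0.6960
FA = 67/125 = 0.5360
Φ⁻¹(H) = Φ⁻¹(0.6960) = 0.5129
Φ⁻¹(FA) = Φ⁻¹(0.5360) = 0.0904
d' = z(H) − z(FA) = 0.5129 − 0.0904 = 0.4225

d-prime = 0.423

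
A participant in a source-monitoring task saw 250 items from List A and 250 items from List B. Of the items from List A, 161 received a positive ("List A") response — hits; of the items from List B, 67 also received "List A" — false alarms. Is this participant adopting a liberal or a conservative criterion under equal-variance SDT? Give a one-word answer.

z(H) = 0.369, z(FA) = -0.619
c = −½·(z(H) + z(FA)) = 0.125
c > 0 → conservative criterion (biased toward responding “no”).

conservative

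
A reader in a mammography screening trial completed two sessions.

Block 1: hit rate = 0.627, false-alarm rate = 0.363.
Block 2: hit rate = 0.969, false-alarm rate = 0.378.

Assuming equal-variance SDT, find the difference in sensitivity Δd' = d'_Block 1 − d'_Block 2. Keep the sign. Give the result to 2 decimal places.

Δd' = -1.50

Block 1: z(0.627) = 0.324, z(0.363) = -0.350, d' = 0.674
Block 2: z(0.969) = 1.866, z(0.378) = -0.311, d' = 2.177
Δd' = d'_Block 1 − d'_Block 2 = 0.674 − 2.177 = -1.503
Block 2 has the higher sensitivity.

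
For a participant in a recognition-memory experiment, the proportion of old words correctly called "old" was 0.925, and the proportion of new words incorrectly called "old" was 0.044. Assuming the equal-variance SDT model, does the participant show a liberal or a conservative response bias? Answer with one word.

z(H) = 1.440, z(FA) = -1.706
c = −½·(z(H) + z(FA)) = 0.133
c > 0 → conservative criterion (biased toward responding “no”).

conservative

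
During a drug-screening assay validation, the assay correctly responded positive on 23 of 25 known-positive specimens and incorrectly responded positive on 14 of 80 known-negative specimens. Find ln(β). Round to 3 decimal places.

ln β = -0.550

H = 23/25 = 0.9200
FA = 14/80 = 0.1750
Φ⁻¹(0.9200) = 1.4051, Φ⁻¹(0.1750) = -0.9346
ln β = −½·[z(H)² − z(FA)²] = −0.5 × (1.9743 − 0.8735) = -0.5504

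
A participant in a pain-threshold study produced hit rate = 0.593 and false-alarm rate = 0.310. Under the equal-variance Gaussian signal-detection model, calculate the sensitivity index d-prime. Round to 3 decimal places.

d-prime = 0.731

Φ⁻¹(H) = 0.2353
Φ⁻¹(FA) = -0.4959
d' = z(H) − z(FA) = 0.2353 − (-0.4959) = 0.7312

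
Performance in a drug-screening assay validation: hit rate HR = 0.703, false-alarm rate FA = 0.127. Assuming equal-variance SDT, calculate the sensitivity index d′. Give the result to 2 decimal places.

d′ = 1.67

z(H) = z(0.703) = 0.533
z(FA) = z(0.127) = -1.141
d' = z(H) − z(FA) = 0.533 − (-1.141) = 1.674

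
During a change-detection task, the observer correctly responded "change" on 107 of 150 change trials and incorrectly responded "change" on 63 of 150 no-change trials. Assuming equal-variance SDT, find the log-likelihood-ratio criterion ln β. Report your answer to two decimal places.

H = 107/150 = 0.7133
FA = 63/150 = 0.4200
Φ⁻¹(0.7133) = 0.563, Φ⁻¹(0.4200) = -0.202
ln β = −½·[z(H)² − z(FA)²] = −0.5 × (0.317 − 0.041) = -0.138

ln β = -0.14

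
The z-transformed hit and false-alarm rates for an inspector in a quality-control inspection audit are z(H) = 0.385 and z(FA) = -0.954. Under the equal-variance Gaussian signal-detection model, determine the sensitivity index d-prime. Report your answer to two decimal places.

d-prime = 1.34

d' = z(H) − z(FA) = 0.385 − (-0.954) = 1.339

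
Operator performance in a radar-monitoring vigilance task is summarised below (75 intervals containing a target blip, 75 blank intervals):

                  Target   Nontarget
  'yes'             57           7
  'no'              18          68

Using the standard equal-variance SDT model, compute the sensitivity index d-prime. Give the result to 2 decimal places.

d-prime = 2.03

H = 57/75 = 0.7600
FA = 7/75 = 0.0933
Φ⁻¹(H) = Φ⁻¹(0.7600) = 0.706
Φ⁻¹(FA) = Φ⁻¹(0.0933) = -1.321
d' = z(H) − z(FA) = 0.706 − (-1.321) = 2.027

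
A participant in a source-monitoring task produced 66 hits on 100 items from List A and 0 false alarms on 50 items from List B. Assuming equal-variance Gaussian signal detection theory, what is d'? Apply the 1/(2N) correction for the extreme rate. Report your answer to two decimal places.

d' = 2.74

The false-alarm rate is 0/50 = 0, so apply the 1/(2N) correction: FA → 1/(2·50) = 0.01000.
z(H) = z(0.66000) = 0.412
z(FA) = z(0.01000) = -2.326
d' = 0.412 − (-2.326) = 2.738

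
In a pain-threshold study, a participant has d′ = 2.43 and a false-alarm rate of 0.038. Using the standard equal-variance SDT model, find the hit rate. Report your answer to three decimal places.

z(false-alarm rate) = z(0.038) = -1.7744
z(H) = z(FA) + d' = -1.7744 + 2.43 = 0.6556
hit rate = Φ(0.6556) = 0.7440

hit rate = 0.744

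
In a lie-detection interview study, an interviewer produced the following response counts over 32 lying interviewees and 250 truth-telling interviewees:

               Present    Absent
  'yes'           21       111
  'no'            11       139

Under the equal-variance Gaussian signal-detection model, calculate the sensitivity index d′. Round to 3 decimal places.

H = 21/32 = 0.6562
FA = 111/250 = 0.4440
Φ⁻¹(H) = 0.4021
Φ⁻¹(FA) = -0.1408
d' = z(H) − z(FA) = 0.4021 − (-0.1408) = 0.5429

d′ = 0.543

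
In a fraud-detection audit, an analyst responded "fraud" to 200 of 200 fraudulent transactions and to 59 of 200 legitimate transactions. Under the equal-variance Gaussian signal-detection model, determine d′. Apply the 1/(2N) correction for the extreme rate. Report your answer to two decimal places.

d′ = 3.35

The hit rate is 200/200 = 1, so apply the 1/(2N) correction: H → 1 − 1/(2·200) = 0.99750.
z(H) = z(0.99750) = 2.807
z(FA) = z(0.29500) = -0.539
d' = 2.807 − (-0.539) = 3.346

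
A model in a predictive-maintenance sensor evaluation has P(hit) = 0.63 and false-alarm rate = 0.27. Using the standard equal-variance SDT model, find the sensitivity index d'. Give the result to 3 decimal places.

Φ⁻¹(H) = 0.3319
Φ⁻¹(FA) = -0.6128
d' = z(H) − z(FA) = 0.3319 − (-0.6128) = 0.9447

d' = 0.945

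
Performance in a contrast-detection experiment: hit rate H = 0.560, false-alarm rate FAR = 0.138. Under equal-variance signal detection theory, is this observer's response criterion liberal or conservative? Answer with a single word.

conservative

z(H) = 0.151, z(FA) = -1.089
c = −½·(z(H) + z(FA)) = 0.469
c > 0 → conservative criterion (biased toward responding “no”).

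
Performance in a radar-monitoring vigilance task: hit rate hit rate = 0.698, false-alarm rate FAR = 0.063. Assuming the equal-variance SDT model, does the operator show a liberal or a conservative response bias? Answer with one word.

conservative

z(H) = 0.519, z(FA) = -1.530
c = −½·(z(H) + z(FA)) = 0.5055
c > 0 → conservative criterion (biased toward responding “no”).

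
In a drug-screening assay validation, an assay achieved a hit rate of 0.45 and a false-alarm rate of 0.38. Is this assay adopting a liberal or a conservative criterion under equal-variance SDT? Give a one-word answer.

z(H) = -0.126, z(FA) = -0.305
c = −½·(z(H) + z(FA)) = 0.2155
c > 0 → conservative criterion (biased toward responding “no”).

conservative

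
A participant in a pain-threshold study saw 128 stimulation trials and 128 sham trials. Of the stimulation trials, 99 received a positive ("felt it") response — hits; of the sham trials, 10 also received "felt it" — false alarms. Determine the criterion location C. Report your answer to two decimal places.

C = 0.33

H = 99/128 = 0.7734
FA = 10/128 = 0.0781
Φ⁻¹(0.7734) = 0.7501, Φ⁻¹(0.0781) = -1.4180
c = −½·[z(H) + z(FA)] = −0.5 × (0.7501 + (-1.4180)) = 0.33395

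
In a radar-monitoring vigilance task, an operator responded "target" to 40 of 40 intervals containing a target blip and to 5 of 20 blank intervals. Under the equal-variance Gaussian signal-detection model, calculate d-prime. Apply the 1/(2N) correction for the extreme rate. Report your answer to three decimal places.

d-prime = 2.916

The hit rate is 40/40 = 1, so apply the 1/(2N) correction: H → 1 − 1/(2·40) = 0.98750.
z(H) = z(0.98750) = 2.2414
z(FA) = z(0.25000) = -0.6745
d' = 2.2414 − (-0.6745) = 2.9159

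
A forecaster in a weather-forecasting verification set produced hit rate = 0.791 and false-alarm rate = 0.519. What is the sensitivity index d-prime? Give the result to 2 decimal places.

Φ⁻¹(H) = Φ⁻¹(0.791) = 0.810
Φ⁻¹(FA) = Φ⁻¹(0.519) = 0.048
d' = z(H) − z(FA) = 0.810 − 0.048 = 0.762

d-prime = 0.76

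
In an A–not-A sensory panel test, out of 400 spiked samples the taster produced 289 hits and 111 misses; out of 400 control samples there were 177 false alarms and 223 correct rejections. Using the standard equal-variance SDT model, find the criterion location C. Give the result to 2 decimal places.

H = 289/400 = 0.7225
FA = 177/400 = 0.4425
Φ⁻¹(H) = 0.5903
Φ⁻¹(FA) = -0.1446
c = −½·[z(H) + z(FA)] = −0.5 × (0.5903 + (-0.1446)) = -0.22285

C = -0.22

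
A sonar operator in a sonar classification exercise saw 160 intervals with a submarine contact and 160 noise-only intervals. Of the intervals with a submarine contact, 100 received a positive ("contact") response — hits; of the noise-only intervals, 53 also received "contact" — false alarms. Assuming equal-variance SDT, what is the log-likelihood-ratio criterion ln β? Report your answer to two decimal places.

H = 100/160 = 0.6250
FA = 53/160 = 0.3312
Φ⁻¹(H) = 0.319
Φ⁻¹(FA) = -0.437
ln β = −½·[z(H)² − z(FA)²] = −0.5 × (0.102 − 0.191) = 0.0445

ln β = 0.04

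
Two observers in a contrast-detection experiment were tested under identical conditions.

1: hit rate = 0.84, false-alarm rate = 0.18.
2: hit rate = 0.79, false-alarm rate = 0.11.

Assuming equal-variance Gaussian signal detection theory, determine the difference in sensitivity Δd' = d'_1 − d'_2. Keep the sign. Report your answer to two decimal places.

1: z(0.84) = 0.994, z(0.18) = -0.915, d' = 1.909
2: z(0.79) = 0.806, z(0.11) = -1.227, d' = 2.033
Δd' = d'_1 − d'_2 = 1.909 − 2.033 = -0.124
2 has the higher sensitivity.

Δd' = -0.12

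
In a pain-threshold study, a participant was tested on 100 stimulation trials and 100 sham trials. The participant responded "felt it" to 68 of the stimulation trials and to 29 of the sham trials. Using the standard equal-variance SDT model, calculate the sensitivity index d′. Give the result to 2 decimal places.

H = 68/100 = 0.6800
FA = 29/100 = 0.2900
z(H) = z(0.6800) = 0.468
z(FA) = z(0.2900) = -0.553
d' = z(H) − z(FA) = 0.468 − (-0.553) = 1.021

d′ = 1.02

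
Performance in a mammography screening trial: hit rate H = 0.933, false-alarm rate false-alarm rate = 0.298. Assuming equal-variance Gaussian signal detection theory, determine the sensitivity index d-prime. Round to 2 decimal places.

Φ⁻¹(H) = Φ⁻¹(0.933) = 1.499
Φ⁻¹(FA) = Φ⁻¹(0.298) = -0.530
d' = z(H) − z(FA) = 1.499 − (-0.530) = 2.029

d-prime = 2.03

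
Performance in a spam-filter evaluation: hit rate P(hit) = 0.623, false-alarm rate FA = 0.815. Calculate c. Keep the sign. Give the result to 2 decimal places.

Φ⁻¹(0.623) = 0.313, Φ⁻¹(0.815) = 0.896
c = −½·[z(H) + z(FA)] = −0.5 × (0.313 + 0.896) = -0.6045
c < 0: the classifier has a liberal response bias.

c = -0.60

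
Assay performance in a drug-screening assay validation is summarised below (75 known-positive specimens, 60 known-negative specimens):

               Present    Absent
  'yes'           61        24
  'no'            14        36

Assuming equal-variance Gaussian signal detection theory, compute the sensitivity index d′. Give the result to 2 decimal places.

H = 61/75 = 0.8133
FA = 24/60 = 0.4000
Φ⁻¹(H) = 0.890
Φ⁻¹(FA) = -0.253
d' = z(H) − z(FA) = 0.890 − (-0.253) = 1.143

d′ = 1.14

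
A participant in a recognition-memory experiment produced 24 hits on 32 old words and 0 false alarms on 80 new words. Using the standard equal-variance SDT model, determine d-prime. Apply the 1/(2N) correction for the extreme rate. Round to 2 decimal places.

d-prime = 3.17

The false-alarm rate is 0/80 = 0, so apply the 1/(2N) correction: FA → 1/(2·80) = 0.00625.
z(H) = z(0.75000) = 0.674
z(FA) = z(0.00625) = -2.498
d' = 0.674 − (-2.498) = 3.172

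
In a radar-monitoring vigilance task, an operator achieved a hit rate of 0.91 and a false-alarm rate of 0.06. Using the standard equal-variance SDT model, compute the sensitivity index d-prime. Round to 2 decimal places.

z(H) = z(0.91) = 1.3408
z(FA) = z(0.06) = -1.5548
d' = z(H) − z(FA) = 1.3408 − (-1.5548) = 2.8956

d-prime = 2.90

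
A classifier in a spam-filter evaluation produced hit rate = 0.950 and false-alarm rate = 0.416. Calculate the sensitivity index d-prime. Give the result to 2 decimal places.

d-prime = 1.86

z(H) = 1.645
z(FA) = -0.212
d' = z(H) − z(FA) = 1.645 − (-0.212) = 1.857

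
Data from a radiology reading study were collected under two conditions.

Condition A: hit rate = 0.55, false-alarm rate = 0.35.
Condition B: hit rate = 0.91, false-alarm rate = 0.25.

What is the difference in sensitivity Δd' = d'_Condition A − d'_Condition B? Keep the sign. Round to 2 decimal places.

Condition A: z(0.55) = 0.126, z(0.35) = -0.385, d' = 0.511
Condition B: z(0.91) = 1.341, z(0.25) = -0.674, d' = 2.015
Δd' = d'_Condition A − d'_Condition B = 0.511 − 2.015 = -1.504
Condition B has the higher sensitivity.

Δd' = -1.50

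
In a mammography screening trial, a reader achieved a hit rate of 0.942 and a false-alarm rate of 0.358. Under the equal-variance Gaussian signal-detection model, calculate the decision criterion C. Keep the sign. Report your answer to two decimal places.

C = -0.60

z(H) = 1.572
z(FA) = -0.364
c = −½·[z(H) + z(FA)] = −0.5 × (1.572 + (-0.364)) = -0.604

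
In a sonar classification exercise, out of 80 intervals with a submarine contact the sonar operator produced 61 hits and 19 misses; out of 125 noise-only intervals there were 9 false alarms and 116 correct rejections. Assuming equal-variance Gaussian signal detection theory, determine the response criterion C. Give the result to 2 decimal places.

C = 0.37

H = 61/80 = 0.7625
FA = 9/125 = 0.0720
z(H) = z(0.7625) = 0.7144
z(FA) = z(0.0720) = -1.4611
c = −½·[z(H) + z(FA)] = −0.5 × (0.7144 + (-1.4611)) = 0.37335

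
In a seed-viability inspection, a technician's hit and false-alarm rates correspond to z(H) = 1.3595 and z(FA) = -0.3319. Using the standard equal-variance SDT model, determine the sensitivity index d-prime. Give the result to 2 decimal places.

d-prime = 1.69

d' = z(H) − z(FA) = 1.3595 − (-0.3319) = 1.6914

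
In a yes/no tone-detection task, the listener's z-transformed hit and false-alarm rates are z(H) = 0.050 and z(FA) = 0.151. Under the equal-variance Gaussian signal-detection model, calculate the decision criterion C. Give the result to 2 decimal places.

C = -0.10

c = −½·[z(H) + z(FA)] = −½·(0.050 + 0.151) = -0.1005
c < 0: the listener has a liberal response bias.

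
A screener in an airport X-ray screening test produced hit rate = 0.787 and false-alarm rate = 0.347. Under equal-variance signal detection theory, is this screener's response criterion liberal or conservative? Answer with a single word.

liberal

z(H) = 0.796, z(FA) = -0.393
c = −½·(z(H) + z(FA)) = -0.2015
c < 0 → liberal criterion (biased toward responding “yes”).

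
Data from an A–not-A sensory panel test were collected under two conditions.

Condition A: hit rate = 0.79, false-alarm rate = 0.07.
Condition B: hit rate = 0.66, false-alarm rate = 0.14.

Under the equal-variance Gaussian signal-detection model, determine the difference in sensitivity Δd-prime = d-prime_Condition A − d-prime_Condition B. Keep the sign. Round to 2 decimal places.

Δd-prime = 0.79

Condition A: z(0.79) = 0.806, z(0.07) = -1.476, d' = 2.282
Condition B: z(0.66) = 0.412, z(0.14) = -1.080, d' = 1.492
Δd' = d'_Condition A − d'_Condition B = 2.282 − 1.492 = 0.790
Condition A has the higher sensitivity.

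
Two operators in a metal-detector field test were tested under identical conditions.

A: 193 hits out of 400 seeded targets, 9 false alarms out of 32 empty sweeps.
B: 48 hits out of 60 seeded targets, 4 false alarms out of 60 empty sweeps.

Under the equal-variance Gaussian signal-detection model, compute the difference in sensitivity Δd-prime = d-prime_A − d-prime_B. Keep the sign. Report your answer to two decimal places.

A: z(0.4825) = -0.044, z(0.2812) = -0.579, d' = 0.535
B: z(0.8000) = 0.842, z(0.0667) = -1.501, d' = 2.343
Δd' = d'_A − d'_B = 0.535 − 2.343 = -1.808
B has the higher sensitivity.

Δd-prime = -1.81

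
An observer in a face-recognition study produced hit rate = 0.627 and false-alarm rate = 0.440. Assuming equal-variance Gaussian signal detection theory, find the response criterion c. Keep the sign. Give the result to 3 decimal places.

c = -0.086

Φ⁻¹(H) = 0.3239
Φ⁻¹(FA) = -0.1510
c = −½·[z(H) + z(FA)] = −0.5 × (0.3239 + (-0.1510)) = -0.08645
c < 0: the observer has a liberal response bias.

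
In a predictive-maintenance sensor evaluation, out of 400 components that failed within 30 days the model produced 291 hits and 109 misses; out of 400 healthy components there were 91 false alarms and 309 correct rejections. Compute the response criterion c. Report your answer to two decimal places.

H = 291/400 = 0.7275
FA = 91/400 = 0.2275
z(H) = z(0.7275) = 0.6053
z(FA) = z(0.2275) = -0.7471
c = −½·[z(H) + z(FA)] = −0.5 × (0.6053 + (-0.7471)) = 0.0709

c = 0.07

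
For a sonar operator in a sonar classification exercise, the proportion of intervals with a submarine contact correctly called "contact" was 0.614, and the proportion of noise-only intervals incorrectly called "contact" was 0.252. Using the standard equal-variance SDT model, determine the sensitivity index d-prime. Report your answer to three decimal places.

z(H) = 0.2898
z(FA) = -0.6682
d' = z(H) − z(FA) = 0.2898 − (-0.6682) = 0.9580

d-prime = 0.958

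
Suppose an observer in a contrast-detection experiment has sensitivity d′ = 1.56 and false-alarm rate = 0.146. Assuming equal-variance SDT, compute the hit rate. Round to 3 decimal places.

hit rate = 0.694

z(false-alarm rate) = z(0.146) = -1.0537
z(H) = z(FA) + d' = -1.0537 + 1.56 = 0.5063
hit rate = Φ(0.5063) = 0.6937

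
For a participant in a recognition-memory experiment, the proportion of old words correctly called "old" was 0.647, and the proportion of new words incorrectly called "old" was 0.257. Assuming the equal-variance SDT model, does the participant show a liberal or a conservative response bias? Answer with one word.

conservative

z(H) = 0.377, z(FA) = -0.653
c = −½·(z(H) + z(FA)) = 0.138
c > 0 → conservative criterion (biased toward responding “no”).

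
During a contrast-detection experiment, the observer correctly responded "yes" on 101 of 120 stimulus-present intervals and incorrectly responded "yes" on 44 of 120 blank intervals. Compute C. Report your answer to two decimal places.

C = -0.33

H = 101/120 = 0.8417
FA = 44/120 = 0.3667
z(H) = 1.001
z(FA) = -0.341
c = −½·[z(H) + z(FA)] = −0.5 × (1.001 + (-0.341)) = -0.330
c < 0: the observer has a liberal response bias.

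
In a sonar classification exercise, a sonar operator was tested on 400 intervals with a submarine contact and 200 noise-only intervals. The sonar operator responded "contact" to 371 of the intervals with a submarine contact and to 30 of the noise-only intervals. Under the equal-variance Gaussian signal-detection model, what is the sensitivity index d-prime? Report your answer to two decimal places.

H = 371/400 = 0.9275
FA = 30/200 = 0.1500
Φ⁻¹(H) = Φ⁻¹(0.9275) = 1.457
Φ⁻¹(FA) = Φ⁻¹(0.1500) = -1.036
d' = z(H) − z(FA) = 1.457 − (-1.036) = 2.493

d-prime = 2.49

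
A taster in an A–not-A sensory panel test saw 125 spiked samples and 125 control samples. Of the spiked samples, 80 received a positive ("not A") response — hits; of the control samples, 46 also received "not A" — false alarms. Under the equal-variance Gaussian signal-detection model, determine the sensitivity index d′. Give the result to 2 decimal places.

H = 80/125 = 0.6400
FA = 46/125 = 0.3680
Φ⁻¹(0.6400) = 0.358, Φ⁻¹(0.3680) = -0.337
d' = z(H) − z(FA) = 0.358 − (-0.337) = 0.695

d′ = 0.70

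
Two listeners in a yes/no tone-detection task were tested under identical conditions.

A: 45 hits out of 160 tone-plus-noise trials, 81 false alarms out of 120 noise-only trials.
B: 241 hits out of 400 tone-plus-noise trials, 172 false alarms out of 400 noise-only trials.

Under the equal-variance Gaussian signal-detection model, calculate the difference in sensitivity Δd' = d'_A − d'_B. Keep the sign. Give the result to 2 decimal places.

Δd' = -1.47

A: z(0.2812) = -0.579, z(0.6750) = 0.454, d' = -1.033
B: z(0.6025) = 0.260, z(0.4300) = -0.176, d' = 0.436
Δd' = d'_A − d'_B = -1.033 − 0.436 = -1.469
B has the higher sensitivity.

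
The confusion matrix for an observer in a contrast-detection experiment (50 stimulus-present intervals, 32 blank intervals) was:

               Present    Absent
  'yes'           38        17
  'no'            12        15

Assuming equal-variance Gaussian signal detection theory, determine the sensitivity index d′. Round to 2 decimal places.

d′ = 0.63

H = 38/50 = 0.7600
FA = 17/32 = 0.5312
z(H) = z(0.7600) = 0.706
z(FA) = z(0.5312) = 0.078
d' = z(H) − z(FA) = 0.706 − 0.078 = 0.628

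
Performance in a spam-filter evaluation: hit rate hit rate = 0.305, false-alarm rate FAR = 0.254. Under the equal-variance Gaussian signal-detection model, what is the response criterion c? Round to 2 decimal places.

c = 0.59

Φ⁻¹(H) = Φ⁻¹(0.305) = -0.510
Φ⁻¹(FA) = Φ⁻¹(0.254) = -0.662
c = −½·[z(H) + z(FA)] = −0.5 × (-0.510 + (-0.662)) = 0.586
c > 0: the classifier has a conservative response bias.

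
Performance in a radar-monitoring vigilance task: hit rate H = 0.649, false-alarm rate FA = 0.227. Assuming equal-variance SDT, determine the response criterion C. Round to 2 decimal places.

C = 0.18

z(H) = 0.3826
z(FA) = -0.7488
c = −½·[z(H) + z(FA)] = −0.5 × (0.3826 + (-0.7488)) = 0.1831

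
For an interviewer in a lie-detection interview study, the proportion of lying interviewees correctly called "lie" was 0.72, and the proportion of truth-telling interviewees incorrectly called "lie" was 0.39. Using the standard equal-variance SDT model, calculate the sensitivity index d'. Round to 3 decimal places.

d' = 0.862

z(0.72) = 0.5828, z(0.39) = -0.2793
d' = z(H) − z(FA) = 0.5828 − (-0.2793) = 0.8621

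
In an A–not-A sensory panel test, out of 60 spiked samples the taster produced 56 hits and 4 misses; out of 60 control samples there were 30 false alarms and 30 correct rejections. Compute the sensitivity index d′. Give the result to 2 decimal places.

d′ = 1.50

H = 56/60 = 0.9333
FA = 30/60 = 0.5000
z(0.9333) = 1.5008, z(0.5000) = 0.0000
d' = z(H) − z(FA) = 1.5008 − 0.0000 = 1.5008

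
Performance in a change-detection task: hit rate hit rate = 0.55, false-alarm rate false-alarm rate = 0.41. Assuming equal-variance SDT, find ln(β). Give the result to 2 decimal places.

Φ⁻¹(H) = Φ⁻¹(0.55) = 0.126
Φ⁻¹(FA) = Φ⁻¹(0.41) = -0.228
ln β = −½·[z(H)² − z(FA)²] = −0.5 × (0.016 − 0.052) = 0.018

ln β = 0.02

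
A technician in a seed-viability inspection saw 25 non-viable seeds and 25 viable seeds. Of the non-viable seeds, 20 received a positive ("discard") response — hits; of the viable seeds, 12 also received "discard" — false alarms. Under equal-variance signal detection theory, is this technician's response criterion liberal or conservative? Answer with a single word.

liberal

z(H) = 0.842, z(FA) = -0.050
c = −½·(z(H) + z(FA)) = -0.396
c < 0 → liberal criterion (biased toward responding “yes”).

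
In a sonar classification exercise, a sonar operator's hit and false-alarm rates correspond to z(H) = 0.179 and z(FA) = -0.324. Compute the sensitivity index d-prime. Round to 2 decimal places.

d' = z(H) − z(FA) = 0.179 − (-0.324) = 0.503

d-prime = 0.50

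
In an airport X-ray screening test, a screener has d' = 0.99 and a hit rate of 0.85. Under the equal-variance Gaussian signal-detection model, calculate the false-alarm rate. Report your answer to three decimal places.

z(hit rate) = z(0.85) = 1.0364
z(FA) = z(H) − d' = 1.0364 − 0.99 = 0.0464
false-alarm rate = Φ(0.0464) = 0.5185

false-alarm rate = 0.519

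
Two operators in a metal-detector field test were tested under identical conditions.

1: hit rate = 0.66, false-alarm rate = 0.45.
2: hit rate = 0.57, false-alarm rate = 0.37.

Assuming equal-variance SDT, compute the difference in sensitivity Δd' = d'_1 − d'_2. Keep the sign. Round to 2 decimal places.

Δd' = 0.03

1: z(0.66) = 0.412, z(0.45) = -0.126, d' = 0.538
2: z(0.57) = 0.176, z(0.37) = -0.332, d' = 0.508
Δd' = d'_1 − d'_2 = 0.538 − 0.508 = 0.030
1 has the higher sensitivity.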